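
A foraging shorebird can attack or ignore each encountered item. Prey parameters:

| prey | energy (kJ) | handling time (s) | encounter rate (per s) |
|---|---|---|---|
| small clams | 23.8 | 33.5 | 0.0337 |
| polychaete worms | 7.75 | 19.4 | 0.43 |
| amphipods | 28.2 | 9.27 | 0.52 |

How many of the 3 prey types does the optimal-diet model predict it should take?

1

E/h in descending order: amphipods 3.04, small clams 0.71, polychaete worms 0.399 kJ/s. The optimal diet is the largest prefix of this list for which every included type satisfies E_i/h_i > R on the types above it.
Rate on top 1: 2.519. small clams: 0.71 < 2.519 → exclude; stop.
Optimal diet: amphipods — 1 of 3 types.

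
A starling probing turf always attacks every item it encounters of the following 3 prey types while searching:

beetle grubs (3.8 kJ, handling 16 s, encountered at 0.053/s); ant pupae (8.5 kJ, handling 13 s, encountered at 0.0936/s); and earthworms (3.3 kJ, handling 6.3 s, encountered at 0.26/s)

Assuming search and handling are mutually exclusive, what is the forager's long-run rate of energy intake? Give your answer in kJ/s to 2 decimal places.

Energy encountered per unit search time: 0.053×3.8 + 0.0936×8.5 + 0.26×3.3 = 1.855 kJ/s.
Handling time per unit search time: 0.053×16 + 0.0936×13 + 0.26×6.3 = 3.703.
Rate = 1.855/(1 + 3.703) = 0.3944 kJ/s.

0.39 kJ/s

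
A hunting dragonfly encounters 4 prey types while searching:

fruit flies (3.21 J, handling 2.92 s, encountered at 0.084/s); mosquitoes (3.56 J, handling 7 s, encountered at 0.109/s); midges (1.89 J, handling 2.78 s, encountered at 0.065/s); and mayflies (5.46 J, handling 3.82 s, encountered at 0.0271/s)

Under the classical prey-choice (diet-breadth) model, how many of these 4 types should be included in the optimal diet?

4

E/h in descending order: mayflies 1.43, fruit flies 1.1, midges 0.68, mosquitoes 0.509 J/s. The optimal diet is the largest prefix of this list for which every included type satisfies E_i/h_i > R on the types above it.
Rate on top 1: 0.1341. fruit flies: 1.1 > 0.1341 → include.
Rate on top 2: 0.3096. midges: 0.68 > 0.3096 → include.
Rate on top 3: 0.3534. mosquitoes: 0.509 > 0.3534 → include.
Optimal diet: mayflies, fruit flies, midges, mosquitoes — 4 of 4 types.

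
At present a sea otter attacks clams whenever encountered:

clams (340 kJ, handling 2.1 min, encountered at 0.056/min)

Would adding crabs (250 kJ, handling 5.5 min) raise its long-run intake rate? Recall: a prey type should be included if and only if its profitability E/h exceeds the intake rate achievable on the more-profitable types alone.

On clams alone, R = ΣλE/(1+Σλh) = 19.04/1.118 = 17.04 kJ/min.
crabs: E/h = 250/5.5 = 45.45 kJ/min.
Since 45.45 > R, including crabs increases the long-run rate.

Yes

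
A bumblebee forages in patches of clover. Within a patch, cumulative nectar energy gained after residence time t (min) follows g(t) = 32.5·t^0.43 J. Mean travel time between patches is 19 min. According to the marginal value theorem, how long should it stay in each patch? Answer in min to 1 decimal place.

Optimal t* satisfies g'(t*) = g(t*)/(T + t*).
g'(t) = 0.43·32.5·t^-0.57. Setting 0.43·32.5·t^-0.57 = 32.5·t^0.43/(19+t) gives 0.43(19+t) = t, so 0.57·t = 0.43×19.
t* = 0.43×19/0.57 = 14.33 min.

14.3 min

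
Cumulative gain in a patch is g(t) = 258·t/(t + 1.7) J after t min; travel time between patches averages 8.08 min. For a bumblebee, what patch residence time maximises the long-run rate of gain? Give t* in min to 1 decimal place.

3.7 min

By the marginal value theorem, leave when the instantaneous gain rate g'(t) equals the habitat-wide average g(t)/(T + t).
g'(t) = 258·1.7/(t + 1.7)². Setting 258·1.7/(t+1.7)² = 258t/[(t+1.7)(8.08+t)] gives 1.7(8.08+t) = t(t+1.7), so t² = 1.7×8.08 = 13.74.
t* = √13.74 = 3.706 min.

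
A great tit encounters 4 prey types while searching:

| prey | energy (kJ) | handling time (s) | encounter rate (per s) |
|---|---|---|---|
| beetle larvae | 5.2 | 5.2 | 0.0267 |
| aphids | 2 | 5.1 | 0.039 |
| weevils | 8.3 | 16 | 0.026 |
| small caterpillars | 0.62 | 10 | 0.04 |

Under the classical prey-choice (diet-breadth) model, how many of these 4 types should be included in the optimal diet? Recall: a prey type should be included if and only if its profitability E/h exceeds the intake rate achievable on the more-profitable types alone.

3

Rank by E/h (kJ/s): beetle larvae 1, weevils 0.519, aphids 0.392, small caterpillars 0.062. Include each in turn until the next type's E/h falls below the running intake rate.
Rate on top 1: 0.1219. weevils: 0.519 > 0.1219 → include.
Rate on top 2: 0.2281. aphids: 0.392 > 0.2281 → include.
Rate on top 3: 0.2467. small caterpillars: 0.062 < 0.2467 → exclude; stop.
Optimal diet: beetle larvae, weevils, aphids — 3 of 4 types.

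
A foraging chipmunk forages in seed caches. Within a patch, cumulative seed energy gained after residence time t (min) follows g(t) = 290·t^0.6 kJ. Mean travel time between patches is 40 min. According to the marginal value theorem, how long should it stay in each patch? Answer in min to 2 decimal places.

Maximise g(t)/(T+t): set derivative to zero → g'(t)(T+t) = g(t).
g'(t) = 0.6·290·t^-0.4. Setting 0.6·290·t^-0.4 = 290·t^0.6/(40+t) gives 0.6(40+t) = t, so 0.40·t = 0.6×40.
t* = 0.6×40/0.40 = 60 min.

60.00 min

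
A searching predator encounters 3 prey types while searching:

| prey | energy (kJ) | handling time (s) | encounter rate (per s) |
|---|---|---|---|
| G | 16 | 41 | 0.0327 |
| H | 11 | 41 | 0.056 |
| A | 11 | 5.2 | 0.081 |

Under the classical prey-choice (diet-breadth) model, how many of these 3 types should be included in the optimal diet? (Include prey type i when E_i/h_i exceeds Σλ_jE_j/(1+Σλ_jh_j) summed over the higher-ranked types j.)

Rank by E/h (kJ/s): A 2.12, G 0.39, H 0.268. Include each in turn until the next type's E/h falls below the running intake rate.
Rate on top 1: 0.6269. G: 0.39 < 0.6269 → exclude; stop.
Optimal diet: A — 1 of 3 types.

1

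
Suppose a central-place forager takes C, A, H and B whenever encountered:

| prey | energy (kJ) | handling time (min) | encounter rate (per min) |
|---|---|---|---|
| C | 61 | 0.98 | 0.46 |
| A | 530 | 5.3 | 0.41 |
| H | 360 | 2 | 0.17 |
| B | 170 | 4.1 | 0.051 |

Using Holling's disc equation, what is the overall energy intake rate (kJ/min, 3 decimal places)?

75.542 kJ/min

R = (0.46×61 + 0.41×530 + 0.17×360 + 0.051×170) / (1 + 0.46×0.98 + 0.41×5.3 + 0.17×2 + 0.051×4.1) = 315.2/4.173 = 75.54 kJ/min.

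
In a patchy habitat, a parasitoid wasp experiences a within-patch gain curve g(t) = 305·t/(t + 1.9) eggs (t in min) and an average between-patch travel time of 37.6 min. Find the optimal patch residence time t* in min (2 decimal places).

8.45 min

Maximise g(t)/(T+t): set derivative to zero → g'(t)(T+t) = g(t).
g'(t) = 305·1.9/(t + 1.9)². Setting 305·1.9/(t+1.9)² = 305t/[(t+1.9)(37.6+t)] gives 1.9(37.6+t) = t(t+1.9), so t² = 1.9×37.6 = 71.44.
t* = √71.44 = 8.452 min.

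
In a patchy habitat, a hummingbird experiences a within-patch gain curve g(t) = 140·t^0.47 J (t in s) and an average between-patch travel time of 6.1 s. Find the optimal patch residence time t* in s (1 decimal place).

5.4 s

Optimal t* satisfies g'(t*) = g(t*)/(T + t*).
g'(t) = 0.47·140·t^-0.53. Setting 0.47·140·t^-0.53 = 140·t^0.47/(6.1+t) gives 0.47(6.1+t) = t, so 0.53·t = 0.47×6.1.
t* = 0.47×6.1/0.53 = 5.409 s.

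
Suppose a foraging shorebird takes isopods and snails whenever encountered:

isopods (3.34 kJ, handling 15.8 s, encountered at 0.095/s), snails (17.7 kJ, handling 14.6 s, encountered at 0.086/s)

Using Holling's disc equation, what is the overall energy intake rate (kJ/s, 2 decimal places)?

R = Σλ_iE_i / (1 + Σλ_ih_i)
Numerator: 0.095×3.34 + 0.086×17.7 = 1.839
Denominator: 1 + 0.095×15.8 + 0.086×14.6 = 3.757
R = 1.839/3.757 = 0.4897 kJ/s

0.49 kJ/s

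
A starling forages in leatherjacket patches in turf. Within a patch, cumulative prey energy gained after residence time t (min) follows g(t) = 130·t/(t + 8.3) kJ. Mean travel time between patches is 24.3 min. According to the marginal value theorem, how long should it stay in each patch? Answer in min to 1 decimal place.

Optimal t* satisfies g'(t*) = g(t*)/(T + t*).
g'(t) = 130·8.3/(t + 8.3)². Setting 130·8.3/(t+8.3)² = 130t/[(t+8.3)(24.3+t)] gives 8.3(24.3+t) = t(t+8.3), so t² = 8.3×24.3 = 201.7.
t* = √201.7 = 14.2 min.

14.2 min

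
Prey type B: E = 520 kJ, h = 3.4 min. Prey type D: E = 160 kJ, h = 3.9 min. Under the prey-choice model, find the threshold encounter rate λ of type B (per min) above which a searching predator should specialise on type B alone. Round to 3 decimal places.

The zero-one rule: include type D iff E₂/h₂ > λE₁/(1+λh₁). Equality gives the switch point.
λE₁h₂ = E₂ + λE₂h₁ ⇒ λ = E₂/(E₁h₂ − E₂h₁) = 160/(2028 − 544) = 0.1078 per min.

0.108 per min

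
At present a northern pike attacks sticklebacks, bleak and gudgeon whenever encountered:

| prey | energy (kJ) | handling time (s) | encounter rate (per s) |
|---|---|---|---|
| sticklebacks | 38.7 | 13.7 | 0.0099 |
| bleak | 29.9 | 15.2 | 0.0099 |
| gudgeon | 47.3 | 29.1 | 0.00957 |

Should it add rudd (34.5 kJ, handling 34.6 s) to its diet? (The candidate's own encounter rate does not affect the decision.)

Current rate: (0.0099×38.7 + 0.0099×29.9 + 0.00957×47.3)/(1 + 0.0099×13.7 + 0.0099×15.2 + 0.00957×29.1) = 0.7234 kJ/s.
Profitability of rudd: 34.5/34.6 = 0.9971 kJ/s.
0.9971 > 0.7234, so adding rudd raises the average — include it.

Yes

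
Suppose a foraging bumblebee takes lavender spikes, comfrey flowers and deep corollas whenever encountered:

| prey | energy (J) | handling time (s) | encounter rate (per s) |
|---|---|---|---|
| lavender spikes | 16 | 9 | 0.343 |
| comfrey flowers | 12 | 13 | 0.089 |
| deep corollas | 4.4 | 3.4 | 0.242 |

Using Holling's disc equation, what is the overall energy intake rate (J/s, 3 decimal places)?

1.256 J/s

Energy encountered per unit search time: 0.343×16 + 0.089×12 + 0.242×4.4 = 7.621 J/s.
Handling time per unit search time: 0.343×9 + 0.089×13 + 0.242×3.4 = 5.067.
Rate = 7.621/(1 + 5.067) = 1.256 J/s.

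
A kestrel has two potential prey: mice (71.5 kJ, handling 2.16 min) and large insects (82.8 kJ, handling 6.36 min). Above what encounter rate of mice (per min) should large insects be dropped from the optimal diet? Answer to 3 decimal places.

The zero-one rule: include large insects iff E₂/h₂ > λE₁/(1+λh₁). Equality gives the switch point.
λE₁h₂ = E₂ + λE₂h₁ ⇒ λ = E₂/(E₁h₂ − E₂h₁) = 82.8/(454.7 − 178.8) = 0.3001 per min.

0.300 per min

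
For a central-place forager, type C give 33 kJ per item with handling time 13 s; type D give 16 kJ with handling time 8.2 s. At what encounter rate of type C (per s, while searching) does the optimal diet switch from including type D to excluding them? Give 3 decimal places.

0.256 per s

Drop type D once their profitability E₂/h₂ falls below the rate achievable on type C alone: E₂/h₂ = λE₁/(1 + λh₁).
Solve for λ: λE₁h₂ = E₂(1 + λh₁) → λ(E₁h₂ − E₂h₁) = E₂ → λ = E₂/(E₁h₂ − E₂h₁).
λ = 16/(33×8.2 − 16×13) = 16/62.6 = 0.2556 per s.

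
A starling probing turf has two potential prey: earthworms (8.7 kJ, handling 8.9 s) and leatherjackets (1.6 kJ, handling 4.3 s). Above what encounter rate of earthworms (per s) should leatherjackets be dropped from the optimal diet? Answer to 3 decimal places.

The zero-one rule: include leatherjackets iff E₂/h₂ > λE₁/(1+λh₁). Equality gives the switch point.
λE₁h₂ = E₂ + λE₂h₁ ⇒ λ = E₂/(E₁h₂ − E₂h₁) = 1.6/(37.41 − 14.24) = 0.06905 per s.

0.069 per s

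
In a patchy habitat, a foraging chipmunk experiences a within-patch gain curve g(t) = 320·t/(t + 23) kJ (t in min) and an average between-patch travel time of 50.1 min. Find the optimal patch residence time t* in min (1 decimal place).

By the marginal value theorem, leave when the instantaneous gain rate g'(t) equals the habitat-wide average g(t)/(T + t).
g'(t) = 320·23/(t + 23)². Setting 320·23/(t+23)² = 320t/[(t+23)(50.1+t)] gives 23(50.1+t) = t(t+23), so t² = 23×50.1 = 1152.
t* = √1152 = 33.95 min.

33.9 min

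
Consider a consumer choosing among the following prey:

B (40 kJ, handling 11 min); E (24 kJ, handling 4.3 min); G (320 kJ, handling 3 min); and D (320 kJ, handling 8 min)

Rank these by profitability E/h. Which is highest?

Profitability E/h (kJ/min): B = 40/11 = 3.64, E = 24/4.3 = 5.58, G = 320/3 = 107, D = 320/8 = 40.
Ranked: G > D > E > B.

G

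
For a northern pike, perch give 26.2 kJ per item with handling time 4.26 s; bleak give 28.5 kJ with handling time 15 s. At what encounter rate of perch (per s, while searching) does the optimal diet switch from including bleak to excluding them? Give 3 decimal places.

The zero-one rule: include bleak iff E₂/h₂ > λE₁/(1+λh₁). Equality gives the switch point.
λE₁h₂ = E₂ + λE₂h₁ ⇒ λ = E₂/(E₁h₂ − E₂h₁) = 28.5/(393 − 121.4) = 0.1049 per s.

0.105 per s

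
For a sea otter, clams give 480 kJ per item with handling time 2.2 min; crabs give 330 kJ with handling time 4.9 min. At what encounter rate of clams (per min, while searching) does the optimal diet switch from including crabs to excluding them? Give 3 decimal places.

At the threshold, the rate on clams alone equals the profitability of crabs: λ·480/(1 + λ·2.2) = 330/4.9 = 67.35.
Rearranging, λ(480 − 67.35×2.2) = 67.35, so λ = 67.35/331.8 = 0.203 per min.

0.203 per min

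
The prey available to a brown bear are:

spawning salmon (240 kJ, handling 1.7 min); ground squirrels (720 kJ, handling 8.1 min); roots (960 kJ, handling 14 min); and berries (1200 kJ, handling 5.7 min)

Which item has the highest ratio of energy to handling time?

berries

In descending order of E/h:
berries: 1200/5.7 = 211 kJ/min
spawning salmon: 240/1.7 = 141 kJ/min
ground squirrels: 720/8.1 = 88.9 kJ/min
roots: 960/14 = 68.6 kJ/min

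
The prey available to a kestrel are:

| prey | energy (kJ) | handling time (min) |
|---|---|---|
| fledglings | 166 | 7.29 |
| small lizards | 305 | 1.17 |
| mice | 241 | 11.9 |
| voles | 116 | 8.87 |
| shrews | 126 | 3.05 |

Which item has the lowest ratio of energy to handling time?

Profitability E/h (kJ/min): fledglings = 166/7.29 = 22.8, small lizards = 305/1.17 = 261, mice = 241/11.9 = 20.3, voles = 116/8.87 = 13.1, shrews = 126/3.05 = 41.3.
Ranked: small lizards > shrews > fledglings > mice > voles.

voles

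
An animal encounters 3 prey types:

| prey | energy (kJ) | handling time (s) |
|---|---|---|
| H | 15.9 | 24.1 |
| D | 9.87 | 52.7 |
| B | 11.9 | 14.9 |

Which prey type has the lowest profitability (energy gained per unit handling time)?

In descending order of E/h:
B: 11.9/14.9 = 0.799 kJ/s
H: 15.9/24.1 = 0.66 kJ/s
D: 9.87/52.7 = 0.187 kJ/s

D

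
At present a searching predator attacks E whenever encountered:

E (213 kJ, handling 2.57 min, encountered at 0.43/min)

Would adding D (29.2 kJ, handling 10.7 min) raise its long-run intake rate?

No

On E alone, R = ΣλE/(1+Σλh) = 91.59/2.105 = 43.51 kJ/min.
D: E/h = 29.2/10.7 = 2.729 kJ/min.
Since 2.729 < R, time spent handling D is better spent searching.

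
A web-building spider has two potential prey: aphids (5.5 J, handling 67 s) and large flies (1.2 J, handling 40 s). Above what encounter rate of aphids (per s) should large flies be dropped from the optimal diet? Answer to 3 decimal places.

0.009 per s

The zero-one rule: include large flies iff E₂/h₂ > λE₁/(1+λh₁). Equality gives the switch point.
λE₁h₂ = E₂ + λE₂h₁ ⇒ λ = E₂/(E₁h₂ − E₂h₁) = 1.2/(220 − 80.4) = 0.008596 per s.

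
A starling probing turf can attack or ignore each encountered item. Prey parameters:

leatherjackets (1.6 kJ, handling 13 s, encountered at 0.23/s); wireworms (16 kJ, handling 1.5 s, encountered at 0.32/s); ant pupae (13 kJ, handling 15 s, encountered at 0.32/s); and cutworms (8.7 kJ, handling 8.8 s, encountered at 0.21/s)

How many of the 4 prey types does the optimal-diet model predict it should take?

E/h in descending order: wireworms 10.7, cutworms 0.989, ant pupae 0.867, leatherjackets 0.123 kJ/s. The optimal diet is the largest prefix of this list for which every included type satisfies E_i/h_i > R on the types above it.
Rate on top 1: 3.459. cutworms: 0.989 < 3.459 → exclude; stop.
Optimal diet: wireworms — 1 of 4 types.

1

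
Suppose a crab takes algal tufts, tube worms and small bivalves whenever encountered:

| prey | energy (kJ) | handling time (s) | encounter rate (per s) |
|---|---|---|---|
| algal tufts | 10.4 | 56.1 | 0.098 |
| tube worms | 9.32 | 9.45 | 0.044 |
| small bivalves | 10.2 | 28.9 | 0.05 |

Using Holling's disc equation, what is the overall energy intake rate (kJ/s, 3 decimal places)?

0.232 kJ/s

Energy encountered per unit search time: 0.098×10.4 + 0.044×9.32 + 0.05×10.2 = 1.939 kJ/s.
Handling time per unit search time: 0.098×56.1 + 0.044×9.45 + 0.05×28.9 = 7.359.
Rate = 1.939/(1 + 7.359) = 0.232 kJ/s.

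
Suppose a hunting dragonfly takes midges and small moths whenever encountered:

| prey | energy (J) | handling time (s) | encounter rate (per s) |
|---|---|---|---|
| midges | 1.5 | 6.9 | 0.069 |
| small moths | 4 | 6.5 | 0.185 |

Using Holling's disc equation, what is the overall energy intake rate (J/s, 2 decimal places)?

R = (0.069×1.5 + 0.185×4) / (1 + 0.069×6.9 + 0.185×6.5) = 0.8435/2.679 = 0.3149 J/s.

0.31 J/s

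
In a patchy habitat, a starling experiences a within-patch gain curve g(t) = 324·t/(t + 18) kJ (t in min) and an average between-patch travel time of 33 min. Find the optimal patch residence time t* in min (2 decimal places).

24.37 min

Optimal t* satisfies g'(t*) = g(t*)/(T + t*).
g'(t) = 324·18/(t + 18)². Setting 324·18/(t+18)² = 324t/[(t+18)(33+t)] gives 18(33+t) = t(t+18), so t² = 18×33 = 594.
t* = √594 = 24.37 min.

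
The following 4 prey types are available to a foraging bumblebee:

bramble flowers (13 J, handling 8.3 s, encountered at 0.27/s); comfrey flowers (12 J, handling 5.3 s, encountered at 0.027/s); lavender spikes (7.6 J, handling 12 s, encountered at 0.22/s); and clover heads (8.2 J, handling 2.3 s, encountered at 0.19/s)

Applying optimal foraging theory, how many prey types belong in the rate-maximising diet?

3

Rank by E/h (J/s): clover heads 3.57, comfrey flowers 2.26, bramble flowers 1.57, lavender spikes 0.633. Include each in turn until the next type's E/h falls below the running intake rate.
Rate on top 1: 1.084. comfrey flowers: 2.26 > 1.084 → include.
Rate on top 2: 1.191. bramble flowers: 1.57 > 1.191 → include.
Rate on top 3: 1.411. lavender spikes: 0.633 < 1.411 → exclude; stop.
Optimal diet: clover heads, comfrey flowers, bramble flowers — 3 of 4 types.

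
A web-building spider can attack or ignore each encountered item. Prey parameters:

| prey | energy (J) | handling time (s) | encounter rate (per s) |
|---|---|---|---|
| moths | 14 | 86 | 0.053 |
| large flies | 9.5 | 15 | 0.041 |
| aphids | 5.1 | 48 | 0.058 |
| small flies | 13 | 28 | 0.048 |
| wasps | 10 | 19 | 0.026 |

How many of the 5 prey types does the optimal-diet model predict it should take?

3

Profitabilities (E/h, J/s): large flies 0.633, wasps 0.526, small flies 0.464, moths 0.163, aphids 0.106. Add prey in this order while the next type's profitability exceeds the intake rate on those already taken.
Rate on top 1: 0.2412. wasps: 0.526 > 0.2412 → include.
Rate on top 2: 0.308. small flies: 0.464 > 0.308 → include.
Rate on top 3: 0.3688. moths: 0.163 < 0.3688 → exclude; stop.
Optimal diet: large flies, wasps, small flies — 3 of 5 types.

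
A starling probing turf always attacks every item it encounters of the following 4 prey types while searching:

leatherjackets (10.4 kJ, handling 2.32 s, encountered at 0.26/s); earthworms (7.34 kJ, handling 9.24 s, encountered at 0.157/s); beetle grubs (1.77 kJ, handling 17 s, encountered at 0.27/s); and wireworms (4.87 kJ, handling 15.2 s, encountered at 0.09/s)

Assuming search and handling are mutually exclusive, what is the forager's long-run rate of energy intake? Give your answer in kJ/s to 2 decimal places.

0.53 kJ/s

R = (0.26×10.4 + 0.157×7.34 + 0.27×1.77 + 0.09×4.87) / (1 + 0.26×2.32 + 0.157×9.24 + 0.27×17 + 0.09×15.2) = 4.773/9.012 = 0.5296 kJ/s.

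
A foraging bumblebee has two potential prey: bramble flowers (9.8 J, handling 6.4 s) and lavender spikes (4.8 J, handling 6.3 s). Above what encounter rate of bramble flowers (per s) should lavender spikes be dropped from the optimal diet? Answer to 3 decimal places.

0.155 per s

At the threshold, the rate on bramble flowers alone equals the profitability of lavender spikes: λ·9.8/(1 + λ·6.4) = 4.8/6.3 = 0.7619.
Rearranging, λ(9.8 − 0.7619×6.4) = 0.7619, so λ = 0.7619/4.924 = 0.1547 per s.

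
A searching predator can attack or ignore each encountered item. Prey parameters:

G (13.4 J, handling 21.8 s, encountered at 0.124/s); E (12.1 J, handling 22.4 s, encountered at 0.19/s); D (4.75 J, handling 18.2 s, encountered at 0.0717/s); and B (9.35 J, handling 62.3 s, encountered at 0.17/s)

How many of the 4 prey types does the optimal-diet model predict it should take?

E/h in descending order: G 0.615, E 0.54, D 0.261, B 0.15 J/s. The optimal diet is the largest prefix of this list for which every included type satisfies E_i/h_i > R on the types above it.
Rate on top 1: 0.4487. E: 0.54 > 0.4487 → include.
Rate on top 2: 0.4976. D: 0.261 < 0.4976 → exclude; stop.
Optimal diet: G, E — 2 of 4 types.

2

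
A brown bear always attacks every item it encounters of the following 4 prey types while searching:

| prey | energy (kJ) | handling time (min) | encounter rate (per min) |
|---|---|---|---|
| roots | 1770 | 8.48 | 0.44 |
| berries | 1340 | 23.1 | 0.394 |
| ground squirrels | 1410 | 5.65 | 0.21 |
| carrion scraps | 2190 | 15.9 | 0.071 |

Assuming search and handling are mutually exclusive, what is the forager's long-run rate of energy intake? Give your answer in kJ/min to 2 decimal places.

R = (0.44×1770 + 0.394×1340 + 0.21×1410 + 0.071×2190) / (1 + 0.44×8.48 + 0.394×23.1 + 0.21×5.65 + 0.071×15.9) = 1758/16.15 = 108.9 kJ/min.

108.89 kJ/min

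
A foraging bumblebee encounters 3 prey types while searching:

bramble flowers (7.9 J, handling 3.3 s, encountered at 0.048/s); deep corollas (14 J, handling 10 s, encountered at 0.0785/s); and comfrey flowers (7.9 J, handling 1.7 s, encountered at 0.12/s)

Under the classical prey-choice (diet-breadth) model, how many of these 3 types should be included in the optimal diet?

3

Profitabilities (E/h, J/s): comfrey flowers 4.65, bramble flowers 2.39, deep corollas 1.4. Add prey in this order while the next type's profitability exceeds the intake rate on those already taken.
Rate on top 1: 0.7874. bramble flowers: 2.39 > 0.7874 → include.
Rate on top 2: 0.9742. deep corollas: 1.4 > 0.9742 → include.
Optimal diet: comfrey flowers, bramble flowers, deep corollas — 3 of 3 types.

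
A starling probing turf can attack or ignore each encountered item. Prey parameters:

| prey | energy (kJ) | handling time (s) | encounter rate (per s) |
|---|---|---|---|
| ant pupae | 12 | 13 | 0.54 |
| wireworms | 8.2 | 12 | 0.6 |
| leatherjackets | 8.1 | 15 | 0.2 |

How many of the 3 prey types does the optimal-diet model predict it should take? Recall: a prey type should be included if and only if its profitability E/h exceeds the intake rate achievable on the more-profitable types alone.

E/h in descending order: ant pupae 0.923, wireworms 0.683, leatherjackets 0.54 kJ/s. The optimal diet is the largest prefix of this list for which every included type satisfies E_i/h_i > R on the types above it.
Rate on top 1: 0.808. wireworms: 0.683 < 0.808 → exclude; stop.
Optimal diet: ant pupae — 1 of 3 types.

1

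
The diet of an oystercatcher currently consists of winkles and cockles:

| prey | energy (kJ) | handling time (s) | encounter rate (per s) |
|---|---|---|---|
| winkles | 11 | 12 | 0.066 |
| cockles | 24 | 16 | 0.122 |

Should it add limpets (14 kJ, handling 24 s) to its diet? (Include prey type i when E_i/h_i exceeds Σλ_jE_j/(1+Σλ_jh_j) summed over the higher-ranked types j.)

On winkles and cockles alone, R = ΣλE/(1+Σλh) = 3.654/3.744 = 0.976 kJ/s.
Profitability of limpets: 14/24 = 0.5833 kJ/s.
0.5833 < 0.976, so adding limpets would lower the average — exclude it.

No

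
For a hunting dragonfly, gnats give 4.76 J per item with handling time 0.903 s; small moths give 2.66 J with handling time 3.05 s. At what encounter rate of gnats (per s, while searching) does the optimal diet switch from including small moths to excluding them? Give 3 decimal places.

0.220 per s

At the threshold, the rate on gnats alone equals the profitability of small moths: λ·4.76/(1 + λ·0.903) = 2.66/3.05 = 0.8721.
Rearranging, λ(4.76 − 0.8721×0.903) = 0.8721, so λ = 0.8721/3.972 = 0.2195 per s.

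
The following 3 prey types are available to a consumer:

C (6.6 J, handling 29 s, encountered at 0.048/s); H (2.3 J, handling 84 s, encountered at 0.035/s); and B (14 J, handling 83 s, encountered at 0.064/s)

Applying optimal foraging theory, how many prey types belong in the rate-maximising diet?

E/h in descending order: C 0.228, B 0.169, H 0.0274 J/s. The optimal diet is the largest prefix of this list for which every included type satisfies E_i/h_i > R on the types above it.
Rate on top 1: 0.1324. B: 0.169 > 0.1324 → include.
Rate on top 2: 0.1574. H: 0.0274 < 0.1574 → exclude; stop.
Optimal diet: C, B — 2 of 3 types.

2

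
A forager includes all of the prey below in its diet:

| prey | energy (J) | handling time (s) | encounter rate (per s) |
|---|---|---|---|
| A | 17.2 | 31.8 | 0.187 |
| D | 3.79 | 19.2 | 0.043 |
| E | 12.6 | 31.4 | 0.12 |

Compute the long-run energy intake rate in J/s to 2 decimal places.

Energy encountered per unit search time: 0.187×17.2 + 0.043×3.79 + 0.12×12.6 = 4.891 J/s.
Handling time per unit search time: 0.187×31.8 + 0.043×19.2 + 0.12×31.4 = 10.54.
Rate = 4.891/(1 + 10.54) = 0.4239 J/s.

0.42 J/s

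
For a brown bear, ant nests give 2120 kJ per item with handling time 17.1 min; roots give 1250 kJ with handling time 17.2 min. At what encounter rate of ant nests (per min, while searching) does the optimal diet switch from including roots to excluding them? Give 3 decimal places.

0.083 per min

Drop roots once their profitability E₂/h₂ falls below the rate achievable on ant nests alone: E₂/h₂ = λE₁/(1 + λh₁).
Solve for λ: λE₁h₂ = E₂(1 + λh₁) → λ(E₁h₂ − E₂h₁) = E₂ → λ = E₂/(E₁h₂ − E₂h₁).
λ = 1250/(2120×17.2 − 1250×17.1) = 1250/1.509e+04 = 0.08284 per min.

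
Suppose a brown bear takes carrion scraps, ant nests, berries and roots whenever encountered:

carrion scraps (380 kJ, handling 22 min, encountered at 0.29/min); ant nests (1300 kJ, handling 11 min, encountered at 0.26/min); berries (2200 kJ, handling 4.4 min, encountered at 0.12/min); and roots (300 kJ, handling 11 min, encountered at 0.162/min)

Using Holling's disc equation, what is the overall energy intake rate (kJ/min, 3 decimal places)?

R = (0.29×380 + 0.26×1300 + 0.12×2200 + 0.162×300) / (1 + 0.29×22 + 0.26×11 + 0.12×4.4 + 0.162×11) = 760.8/12.55 = 60.62 kJ/min.

60.622 kJ/min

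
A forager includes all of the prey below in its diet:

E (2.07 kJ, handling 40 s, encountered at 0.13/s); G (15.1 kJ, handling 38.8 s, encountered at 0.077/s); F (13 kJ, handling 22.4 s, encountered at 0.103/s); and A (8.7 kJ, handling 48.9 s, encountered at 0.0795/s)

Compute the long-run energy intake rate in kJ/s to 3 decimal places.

R = (0.13×2.07 + 0.077×15.1 + 0.103×13 + 0.0795×8.7) / (1 + 0.13×40 + 0.077×38.8 + 0.103×22.4 + 0.0795×48.9) = 3.462/15.38 = 0.2251 kJ/s.

0.225 kJ/s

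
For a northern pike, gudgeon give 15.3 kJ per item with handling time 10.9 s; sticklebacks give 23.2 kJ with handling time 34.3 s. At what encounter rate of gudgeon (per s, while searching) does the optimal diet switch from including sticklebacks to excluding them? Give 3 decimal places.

At the threshold, the rate on gudgeon alone equals the profitability of sticklebacks: λ·15.3/(1 + λ·10.9) = 23.2/34.3 = 0.6764.
Rearranging, λ(15.3 − 0.6764×10.9) = 0.6764, so λ = 0.6764/7.927 = 0.08532 per s.

0.085 per s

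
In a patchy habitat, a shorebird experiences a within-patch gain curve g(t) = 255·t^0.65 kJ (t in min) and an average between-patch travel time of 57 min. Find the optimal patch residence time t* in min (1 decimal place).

105.9 min

Optimal t* satisfies g'(t*) = g(t*)/(T + t*).
g'(t) = 0.65·255·t^-0.35. Setting 0.65·255·t^-0.35 = 255·t^0.65/(57+t) gives 0.65(57+t) = t, so 0.35·t = 0.65×57.
t* = 0.65×57/0.35 = 105.9 min.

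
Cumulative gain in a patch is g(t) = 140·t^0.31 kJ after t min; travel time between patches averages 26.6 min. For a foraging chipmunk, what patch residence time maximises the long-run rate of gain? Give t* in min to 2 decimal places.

Optimal t* satisfies g'(t*) = g(t*)/(T + t*).
g'(t) = 0.31·140·t^-0.69. Setting 0.31·140·t^-0.69 = 140·t^0.31/(26.6+t) gives 0.31(26.6+t) = t, so 0.69·t = 0.31×26.6.
t* = 0.31×26.6/0.69 = 11.95 min.

11.95 min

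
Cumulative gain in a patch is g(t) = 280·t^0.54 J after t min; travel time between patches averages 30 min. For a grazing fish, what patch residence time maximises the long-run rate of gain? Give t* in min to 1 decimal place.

Optimal t* satisfies g'(t*) = g(t*)/(T + t*).
g'(t) = 0.54·280·t^-0.46. Setting 0.54·280·t^-0.46 = 280·t^0.54/(30+t) gives 0.54(30+t) = t, so 0.46·t = 0.54×30.
t* = 0.54×30/0.46 = 35.22 min.

35.2 min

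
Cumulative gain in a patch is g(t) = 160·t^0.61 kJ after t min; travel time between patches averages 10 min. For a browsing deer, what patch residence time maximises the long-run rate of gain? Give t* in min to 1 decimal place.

By the marginal value theorem, leave when the instantaneous gain rate g'(t) equals the habitat-wide average g(t)/(T + t).
g'(t) = 0.61·160·t^-0.39. Setting 0.61·160·t^-0.39 = 160·t^0.61/(10+t) gives 0.61(10+t) = t, so 0.39·t = 0.61×10.
t* = 0.61×10/0.39 = 15.64 min.

15.6 min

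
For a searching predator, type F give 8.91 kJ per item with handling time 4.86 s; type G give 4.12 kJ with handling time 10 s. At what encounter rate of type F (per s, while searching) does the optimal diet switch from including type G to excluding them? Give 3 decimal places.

The zero-one rule: include type G iff E₂/h₂ > λE₁/(1+λh₁). Equality gives the switch point.
λE₁h₂ = E₂ + λE₂h₁ ⇒ λ = E₂/(E₁h₂ − E₂h₁) = 4.12/(89.1 − 20.02) = 0.05964 per s.

0.060 per s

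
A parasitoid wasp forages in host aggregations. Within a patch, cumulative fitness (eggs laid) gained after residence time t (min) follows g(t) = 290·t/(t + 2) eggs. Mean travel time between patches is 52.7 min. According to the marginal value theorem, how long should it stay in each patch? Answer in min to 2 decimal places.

10.27 min

By the marginal value theorem, leave when the instantaneous gain rate g'(t) equals the habitat-wide average g(t)/(T + t).
g'(t) = 290·2/(t + 2)². Setting 290·2/(t+2)² = 290t/[(t+2)(52.7+t)] gives 2(52.7+t) = t(t+2), so t² = 2×52.7 = 105.4.
t* = √105.4 = 10.27 min.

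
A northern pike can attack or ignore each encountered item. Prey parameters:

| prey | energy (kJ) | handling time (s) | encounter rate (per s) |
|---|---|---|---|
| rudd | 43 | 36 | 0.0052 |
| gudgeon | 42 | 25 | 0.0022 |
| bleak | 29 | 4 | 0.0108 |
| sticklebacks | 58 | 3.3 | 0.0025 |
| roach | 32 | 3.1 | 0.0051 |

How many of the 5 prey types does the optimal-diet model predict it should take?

5

E/h in descending order: sticklebacks 17.6, roach 10.3, bleak 7.25, gudgeon 1.68, rudd 1.19 kJ/s. The optimal diet is the largest prefix of this list for which every included type satisfies E_i/h_i > R on the types above it.
Rate on top 1: 0.1438. roach: 10.3 > 0.1438 → include.
Rate on top 2: 0.301. bleak: 7.25 > 0.301 → include.
Rate on top 3: 0.5822. gudgeon: 1.68 > 0.5822 → include.
Rate on top 4: 0.636. rudd: 1.19 > 0.636 → include.
Optimal diet: sticklebacks, roach, bleak, gudgeon, rudd — 5 of 5 types.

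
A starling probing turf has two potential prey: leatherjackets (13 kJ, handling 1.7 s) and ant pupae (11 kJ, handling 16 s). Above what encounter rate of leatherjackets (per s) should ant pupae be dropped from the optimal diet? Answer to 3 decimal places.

The zero-one rule: include ant pupae iff E₂/h₂ > λE₁/(1+λh₁). Equality gives the switch point.
λE₁h₂ = E₂ + λE₂h₁ ⇒ λ = E₂/(E₁h₂ − E₂h₁) = 11/(208 − 18.7) = 0.05811 per s.

0.058 per s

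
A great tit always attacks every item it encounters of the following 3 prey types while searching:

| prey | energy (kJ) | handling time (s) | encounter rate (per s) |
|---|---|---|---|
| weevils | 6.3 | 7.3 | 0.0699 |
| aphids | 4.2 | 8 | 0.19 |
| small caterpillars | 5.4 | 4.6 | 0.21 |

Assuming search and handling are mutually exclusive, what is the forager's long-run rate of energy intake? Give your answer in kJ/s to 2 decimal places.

0.59 kJ/s

R = (0.0699×6.3 + 0.19×4.2 + 0.21×5.4) / (1 + 0.0699×7.3 + 0.19×8 + 0.21×4.6) = 2.372/3.996 = 0.5936 kJ/s.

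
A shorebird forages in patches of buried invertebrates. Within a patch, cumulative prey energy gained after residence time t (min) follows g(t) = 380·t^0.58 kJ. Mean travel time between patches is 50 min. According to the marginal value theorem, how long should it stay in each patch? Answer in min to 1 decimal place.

69.0 min

Maximise g(t)/(T+t): set derivative to zero → g'(t)(T+t) = g(t).
g'(t) = 0.58·380·t^-0.42. Setting 0.58·380·t^-0.42 = 380·t^0.58/(50+t) gives 0.58(50+t) = t, so 0.42·t = 0.58×50.
t* = 0.58×50/0.42 = 69.05 min.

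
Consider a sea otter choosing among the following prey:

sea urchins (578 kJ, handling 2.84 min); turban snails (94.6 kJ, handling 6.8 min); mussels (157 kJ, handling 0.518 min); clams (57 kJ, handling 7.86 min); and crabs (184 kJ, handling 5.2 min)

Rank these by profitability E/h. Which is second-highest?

sea urchins

Profitability E/h (kJ/min): sea urchins = 578/2.84 = 204, turban snails = 94.6/6.8 = 13.9, mussels = 157/0.518 = 303, clams = 57/7.86 = 7.25, crabs = 184/5.2 = 35.4.
Ranked: mussels > sea urchins > crabs > turban snails > clams.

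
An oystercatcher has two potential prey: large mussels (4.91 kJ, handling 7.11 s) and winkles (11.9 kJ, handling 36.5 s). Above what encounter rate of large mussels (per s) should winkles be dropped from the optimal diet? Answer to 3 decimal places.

0.126 per s

At the threshold, the rate on large mussels alone equals the profitability of winkles: λ·4.91/(1 + λ·7.11) = 11.9/36.5 = 0.326.
Rearranging, λ(4.91 − 0.326×7.11) = 0.326, so λ = 0.326/2.592 = 0.1258 per s.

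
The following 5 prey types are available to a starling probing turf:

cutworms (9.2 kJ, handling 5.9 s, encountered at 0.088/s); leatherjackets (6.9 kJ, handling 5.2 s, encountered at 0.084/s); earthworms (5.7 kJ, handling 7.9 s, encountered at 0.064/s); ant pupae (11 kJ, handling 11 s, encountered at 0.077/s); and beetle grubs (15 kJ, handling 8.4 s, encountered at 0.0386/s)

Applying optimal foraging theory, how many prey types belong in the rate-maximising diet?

E/h in descending order: beetle grubs 1.79, cutworms 1.56, leatherjackets 1.33, ant pupae 1, earthworms 0.722 kJ/s. The optimal diet is the largest prefix of this list for which every included type satisfies E_i/h_i > R on the types above it.
Rate on top 1: 0.4372. cutworms: 1.56 > 0.4372 → include.
Rate on top 2: 0.7533. leatherjackets: 1.33 > 0.7533 → include.
Rate on top 3: 0.8632. ant pupae: 1 > 0.8632 → include.
Rate on top 4: 0.9002. earthworms: 0.722 < 0.9002 → exclude; stop.
Optimal diet: beetle grubs, cutworms, leatherjackets, ant pupae — 4 of 5 types.

4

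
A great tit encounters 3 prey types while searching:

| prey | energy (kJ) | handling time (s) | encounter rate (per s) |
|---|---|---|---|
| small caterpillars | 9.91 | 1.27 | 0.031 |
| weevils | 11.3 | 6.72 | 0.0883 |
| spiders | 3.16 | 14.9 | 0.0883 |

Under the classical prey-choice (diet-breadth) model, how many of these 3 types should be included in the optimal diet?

Rank by E/h (kJ/s): small caterpillars 7.8, weevils 1.68, spiders 0.212. Include each in turn until the next type's E/h falls below the running intake rate.
Rate on top 1: 0.2956. weevils: 1.68 > 0.2956 → include.
Rate on top 2: 0.7993. spiders: 0.212 < 0.7993 → exclude; stop.
Optimal diet: small caterpillars, weevils — 2 of 3 types.

2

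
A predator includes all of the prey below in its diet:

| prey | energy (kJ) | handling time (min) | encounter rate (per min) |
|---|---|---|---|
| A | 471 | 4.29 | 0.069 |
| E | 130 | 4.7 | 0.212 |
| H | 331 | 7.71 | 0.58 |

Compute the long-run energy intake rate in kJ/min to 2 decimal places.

Energy encountered per unit search time: 0.069×471 + 0.212×130 + 0.58×331 = 252 kJ/min.
Handling time per unit search time: 0.069×4.29 + 0.212×4.7 + 0.58×7.71 = 5.764.
Rate = 252/(1 + 5.764) = 37.26 kJ/min.

37.26 kJ/min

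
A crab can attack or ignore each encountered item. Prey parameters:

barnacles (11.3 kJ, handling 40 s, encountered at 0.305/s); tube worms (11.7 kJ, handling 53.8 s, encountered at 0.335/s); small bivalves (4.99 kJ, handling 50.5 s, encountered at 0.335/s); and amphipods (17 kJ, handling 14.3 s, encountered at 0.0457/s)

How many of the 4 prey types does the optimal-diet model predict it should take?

Rank by E/h (kJ/s): amphipods 1.19, barnacles 0.283, tube worms 0.217, small bivalves 0.0988. Include each in turn until the next type's E/h falls below the running intake rate.
Rate on top 1: 0.4698. barnacles: 0.283 < 0.4698 → exclude; stop.
Optimal diet: amphipods — 1 of 4 types.

1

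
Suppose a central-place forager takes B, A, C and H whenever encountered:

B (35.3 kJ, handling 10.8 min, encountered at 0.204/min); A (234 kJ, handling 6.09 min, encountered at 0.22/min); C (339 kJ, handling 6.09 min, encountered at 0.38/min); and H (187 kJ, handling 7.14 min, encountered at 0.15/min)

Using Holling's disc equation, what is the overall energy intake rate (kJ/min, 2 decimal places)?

R = Σλ_iE_i / (1 + Σλ_ih_i)
Numerator: 0.204×35.3 + 0.22×234 + 0.38×339 + 0.15×187 = 215.6
Denominator: 1 + 0.204×10.8 + 0.22×6.09 + 0.38×6.09 + 0.15×7.14 = 7.928
R = 215.6/7.928 = 27.19 kJ/min

27.19 kJ/min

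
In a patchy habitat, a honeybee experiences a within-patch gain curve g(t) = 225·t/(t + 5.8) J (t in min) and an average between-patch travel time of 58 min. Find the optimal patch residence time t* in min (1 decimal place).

18.3 min

Maximise g(t)/(T+t): set derivative to zero → g'(t)(T+t) = g(t).
g'(t) = 225·5.8/(t + 5.8)². Setting 225·5.8/(t+5.8)² = 225t/[(t+5.8)(58+t)] gives 5.8(58+t) = t(t+5.8), so t² = 5.8×58 = 336.4.
t* = √336.4 = 18.34 min.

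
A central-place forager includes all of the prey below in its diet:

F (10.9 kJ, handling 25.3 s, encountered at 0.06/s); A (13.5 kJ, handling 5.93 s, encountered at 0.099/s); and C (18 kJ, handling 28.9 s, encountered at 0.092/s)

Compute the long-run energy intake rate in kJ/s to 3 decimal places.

0.633 kJ/s

R = (0.06×10.9 + 0.099×13.5 + 0.092×18) / (1 + 0.06×25.3 + 0.099×5.93 + 0.092×28.9) = 3.647/5.764 = 0.6326 kJ/s.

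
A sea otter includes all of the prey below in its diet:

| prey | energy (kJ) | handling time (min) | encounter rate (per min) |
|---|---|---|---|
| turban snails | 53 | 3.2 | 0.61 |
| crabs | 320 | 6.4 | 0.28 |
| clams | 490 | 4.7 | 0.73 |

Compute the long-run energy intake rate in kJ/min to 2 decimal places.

R = (0.61×53 + 0.28×320 + 0.73×490) / (1 + 0.61×3.2 + 0.28×6.4 + 0.73×4.7) = 479.6/8.175 = 58.67 kJ/min.

58.67 kJ/min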